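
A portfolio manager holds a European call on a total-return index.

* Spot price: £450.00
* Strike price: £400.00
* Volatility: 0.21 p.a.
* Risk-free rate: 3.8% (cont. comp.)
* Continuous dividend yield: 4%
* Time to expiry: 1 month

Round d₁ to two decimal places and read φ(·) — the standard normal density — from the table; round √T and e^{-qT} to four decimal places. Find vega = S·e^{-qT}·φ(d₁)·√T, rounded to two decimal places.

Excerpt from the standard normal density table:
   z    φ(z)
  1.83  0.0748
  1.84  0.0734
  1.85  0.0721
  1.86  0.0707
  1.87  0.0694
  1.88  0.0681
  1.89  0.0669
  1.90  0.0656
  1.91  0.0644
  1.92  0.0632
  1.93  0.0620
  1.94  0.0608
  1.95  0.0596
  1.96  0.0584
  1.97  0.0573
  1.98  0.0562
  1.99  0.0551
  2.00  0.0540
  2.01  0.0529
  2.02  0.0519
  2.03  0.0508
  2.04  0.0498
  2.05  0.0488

σ√T = 0.21·√0.08333 = 0.0606
d₁ = [ln(450/400) + (0.038 − 0.04 + ½·0.21²)·0.08333] / (σ√T) = (0.1178 + 0.0017) / 0.0606 = 1.9705 → 1.97
√T = √0.08333 = 0.2887
φ(d₁) = φ(1.97) = 0.0573
e^(−qT) = e^(−0.04·0.08333) = 0.9967
vega = S·e^(−qT)·φ(d₁)·√T = 450·0.9967·0.0573·0.2887 = 7.4196
(Vega is the same for a European call and put with the same parameters.)

7.42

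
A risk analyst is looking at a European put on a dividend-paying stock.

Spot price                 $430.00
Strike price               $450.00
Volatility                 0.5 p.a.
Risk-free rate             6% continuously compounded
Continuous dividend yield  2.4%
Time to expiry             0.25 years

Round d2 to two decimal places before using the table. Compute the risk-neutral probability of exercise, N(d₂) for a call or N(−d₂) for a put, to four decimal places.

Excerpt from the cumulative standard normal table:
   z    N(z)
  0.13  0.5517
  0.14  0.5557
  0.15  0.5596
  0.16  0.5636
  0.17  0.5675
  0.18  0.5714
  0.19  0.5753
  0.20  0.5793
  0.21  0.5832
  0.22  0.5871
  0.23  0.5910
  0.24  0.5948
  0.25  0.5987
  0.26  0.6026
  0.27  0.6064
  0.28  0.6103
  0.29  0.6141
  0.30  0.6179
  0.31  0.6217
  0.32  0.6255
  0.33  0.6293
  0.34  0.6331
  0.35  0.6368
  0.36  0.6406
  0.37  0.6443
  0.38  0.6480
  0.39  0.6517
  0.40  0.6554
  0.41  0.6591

0.6064

T = 0.25;  σ√T = 0.2500
d₁ = [ln(430/450) + (0.06 − 0.024 + 0.5²/2)·0.25] / 0.2500 = [-0.0455 + 0.0403] / 0.2500 = -0.0208 which rounds to -0.02
d₂ = d₁ − σ√T = -0.0208 − 0.2500 = -0.2708 which rounds to -0.27
Pr(exercise) under Q = N(−d₂) = N(0.27) = 0.6064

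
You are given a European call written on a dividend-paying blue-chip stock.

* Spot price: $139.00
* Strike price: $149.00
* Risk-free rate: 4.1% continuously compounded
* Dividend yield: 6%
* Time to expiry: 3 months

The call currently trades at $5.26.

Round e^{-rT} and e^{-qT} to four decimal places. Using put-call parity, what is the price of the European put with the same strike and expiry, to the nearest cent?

$15.81

exp(−qT) = exp(−0.06·0.25) = 0.9851;  exp(−rT) = exp(−0.041·0.25) = 0.9898
Put-call parity: C − P = S·e^(−qT) − K·e^(−rT) = 139·0.9851 − 149·0.9898 = 136.9289 − 147.4802 = -10.5513
P = C − (C − P) = 5.26 − (-10.5513) = 15.8113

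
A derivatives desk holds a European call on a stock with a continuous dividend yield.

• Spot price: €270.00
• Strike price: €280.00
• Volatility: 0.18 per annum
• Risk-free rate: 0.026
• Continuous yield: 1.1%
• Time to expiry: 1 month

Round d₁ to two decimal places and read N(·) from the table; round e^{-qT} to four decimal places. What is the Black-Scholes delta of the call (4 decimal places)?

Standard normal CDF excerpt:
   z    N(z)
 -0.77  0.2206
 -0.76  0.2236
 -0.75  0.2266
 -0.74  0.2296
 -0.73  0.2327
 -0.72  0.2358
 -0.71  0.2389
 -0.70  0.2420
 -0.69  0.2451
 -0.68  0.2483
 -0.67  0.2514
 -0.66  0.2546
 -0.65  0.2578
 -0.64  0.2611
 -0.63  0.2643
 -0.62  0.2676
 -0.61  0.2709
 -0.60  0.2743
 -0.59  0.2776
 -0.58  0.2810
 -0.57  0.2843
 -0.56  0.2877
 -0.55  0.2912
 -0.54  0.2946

σ√T = 0.18 × 0.2887 = 0.0520
d₁ = [ln(270/280) + (0.026 − 0.011 + ½·0.18²)·0.08333] / (σ√T) = (-0.0364 + 0.0026) / 0.0520 = -0.6499 → -0.65
N(d₁) = N(-0.65) = 0.2578
Δ_call = exp(−qT)·N(d₁) = 0.9991·0.2578 = 0.2576

0.2576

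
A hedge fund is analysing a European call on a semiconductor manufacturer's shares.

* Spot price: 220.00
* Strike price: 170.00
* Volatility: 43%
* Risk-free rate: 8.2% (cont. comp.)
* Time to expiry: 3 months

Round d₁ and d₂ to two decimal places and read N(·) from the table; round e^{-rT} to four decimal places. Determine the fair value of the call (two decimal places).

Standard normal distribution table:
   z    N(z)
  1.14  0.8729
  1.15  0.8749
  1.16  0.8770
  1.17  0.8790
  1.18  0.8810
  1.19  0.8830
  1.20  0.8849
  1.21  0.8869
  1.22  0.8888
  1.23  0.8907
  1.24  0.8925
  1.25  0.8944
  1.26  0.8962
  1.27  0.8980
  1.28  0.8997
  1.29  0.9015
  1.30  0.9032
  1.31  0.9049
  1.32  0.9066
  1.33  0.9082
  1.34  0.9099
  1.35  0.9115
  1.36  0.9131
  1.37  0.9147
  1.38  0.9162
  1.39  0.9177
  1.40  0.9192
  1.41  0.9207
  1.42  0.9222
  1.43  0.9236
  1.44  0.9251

55.16

T = 0.25;  σ√T = 0.2150
d₁ = [ln(220/170) + (0.082 + ½·0.43²)·0.25] / (σ√T) = (0.2578 + 0.0436) / 0.2150 = 1.4021 which rounds to 1.40
d₂ = 1.4021 − 0.2150 = 1.1871 which rounds to 1.19
exp(−rT) = exp(−0.082·0.25) = 0.9797
N(d₁) = N(1.40) = 0.9192;  N(d₂) = N(1.19) = 0.8830
C = 220·0.9192 − 170·0.9797·0.8830 = 202.2240 − 147.0628 = 55.1612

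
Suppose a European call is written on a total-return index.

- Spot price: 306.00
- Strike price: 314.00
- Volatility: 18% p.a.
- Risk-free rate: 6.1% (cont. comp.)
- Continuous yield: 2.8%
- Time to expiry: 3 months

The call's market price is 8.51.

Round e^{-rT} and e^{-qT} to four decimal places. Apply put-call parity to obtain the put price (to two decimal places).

13.91

e^(−qT) = e^(−0.028·0.25) = 0.9930;  e^(−rT) = e^(−0.061·0.25) = 0.9849
Put-call parity: C − P = S·e^(−qT) − K·e^(−rT) = 306·0.9930 − 314·0.9849 = 303.8580 − 309.2586 = -5.4006
P = C − (C − P) = 8.51 − (-5.4006) = 13.9106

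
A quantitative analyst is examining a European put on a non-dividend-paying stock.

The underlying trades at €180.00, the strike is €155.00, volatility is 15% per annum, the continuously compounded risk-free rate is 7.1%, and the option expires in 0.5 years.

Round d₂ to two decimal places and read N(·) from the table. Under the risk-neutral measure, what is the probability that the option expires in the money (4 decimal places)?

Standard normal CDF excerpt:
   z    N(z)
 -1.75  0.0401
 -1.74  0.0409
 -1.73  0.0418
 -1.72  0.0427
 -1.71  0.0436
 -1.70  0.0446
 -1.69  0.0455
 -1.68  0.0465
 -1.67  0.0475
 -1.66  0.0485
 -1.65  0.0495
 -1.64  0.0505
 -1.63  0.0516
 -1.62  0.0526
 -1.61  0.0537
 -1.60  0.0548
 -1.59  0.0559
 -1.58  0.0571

σ√T = 0.15 × 0.7071 = 0.1061
d₁ = [ln(180/155) + (0.071 + ½·0.15²)·0.5] / (σ√T) = (0.1495 + 0.0411) / 0.1061 = 1.7975 which rounds to 1.80
d₂ = 1.7975 − 0.1061 = 1.6915 which rounds to 1.69
Pr(exercise) under Q = N(−d₂) = N(-1.69) = 0.0455

0.0455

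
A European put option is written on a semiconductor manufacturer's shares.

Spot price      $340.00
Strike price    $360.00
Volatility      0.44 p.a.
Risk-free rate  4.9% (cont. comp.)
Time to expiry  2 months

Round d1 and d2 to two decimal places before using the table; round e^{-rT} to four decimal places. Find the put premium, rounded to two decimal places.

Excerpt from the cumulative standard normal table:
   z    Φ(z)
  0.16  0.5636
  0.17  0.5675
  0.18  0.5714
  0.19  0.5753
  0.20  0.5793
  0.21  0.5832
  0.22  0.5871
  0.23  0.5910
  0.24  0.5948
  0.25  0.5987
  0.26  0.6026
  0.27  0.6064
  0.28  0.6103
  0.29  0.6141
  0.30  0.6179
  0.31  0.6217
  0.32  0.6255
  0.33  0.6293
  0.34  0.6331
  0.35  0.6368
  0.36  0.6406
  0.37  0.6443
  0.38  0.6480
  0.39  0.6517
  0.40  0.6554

$34.47

σ√T = 0.44 × 0.4082 = 0.1796
d₁ = [ln(340/360) + (0.049 + ½·0.44²)·0.1667] / (σ√T) = (-0.0572 + 0.0243) / 0.1796 = -0.1829 ⇒ -0.18
d₂ = -0.1829 − 0.1796 = -0.3626 ⇒ -0.36
exp(−rT) = exp(−0.049·0.1667) = 0.9919
N(−d₂) = N(0.36) = 0.6406;  N(−d₁) = N(0.18) = 0.5714
P = 360·0.9919·0.6406 − 340·0.5714 = 228.7480 − 194.2760 = 34.4720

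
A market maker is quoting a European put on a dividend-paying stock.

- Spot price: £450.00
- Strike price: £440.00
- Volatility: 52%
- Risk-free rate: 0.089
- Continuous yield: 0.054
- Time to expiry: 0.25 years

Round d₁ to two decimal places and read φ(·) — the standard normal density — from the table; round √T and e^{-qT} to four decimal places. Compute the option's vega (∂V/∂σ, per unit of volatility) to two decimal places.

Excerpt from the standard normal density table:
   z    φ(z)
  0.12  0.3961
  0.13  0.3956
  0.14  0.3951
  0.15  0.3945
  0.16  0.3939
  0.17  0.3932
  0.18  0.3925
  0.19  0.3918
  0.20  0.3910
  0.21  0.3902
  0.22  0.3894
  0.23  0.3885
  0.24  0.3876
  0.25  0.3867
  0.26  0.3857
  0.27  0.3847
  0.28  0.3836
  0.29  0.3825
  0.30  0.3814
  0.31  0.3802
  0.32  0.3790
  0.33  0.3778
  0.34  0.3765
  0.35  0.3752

σ√T = 0.52 × 0.5000 = 0.2600
d₁ = [ln(450/440) + (0.089 − 0.054 + ½·0.52²)·0.25] / (σ√T) = (0.0225 + 0.0426) / 0.2600 = 0.2501 → 0.25
√T = √0.25 = 0.5000
φ(d₁) = φ(0.25) = 0.3867
e^(−qT) = e^(−0.054·0.25) = 0.9866
vega = S·e^(−qT)·φ(d₁)·√T = 450·0.9866·0.3867·0.5000 = 85.8416

85.84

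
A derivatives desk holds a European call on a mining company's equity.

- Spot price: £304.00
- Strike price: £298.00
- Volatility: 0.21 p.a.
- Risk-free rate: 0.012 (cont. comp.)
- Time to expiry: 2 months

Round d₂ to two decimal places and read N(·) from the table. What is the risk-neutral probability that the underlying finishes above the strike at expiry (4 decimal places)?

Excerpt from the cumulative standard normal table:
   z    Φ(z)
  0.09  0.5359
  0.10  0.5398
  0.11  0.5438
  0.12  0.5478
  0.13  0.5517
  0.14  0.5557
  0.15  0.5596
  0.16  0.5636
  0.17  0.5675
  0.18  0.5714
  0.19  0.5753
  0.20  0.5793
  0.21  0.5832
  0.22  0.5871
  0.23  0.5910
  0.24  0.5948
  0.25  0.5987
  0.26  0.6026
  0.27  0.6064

σ√T = 0.21·√0.1667 = 0.0857
d₁ = [ln(304/298) + (0.012 + 0.21²/2)·0.1667] / 0.0857 = [0.0199 + 0.0057] / 0.0857 = 0.2987 ≈ 0.30
d₂ = d₁ − σ√T = 0.2987 − 0.0857 = 0.2130 ≈ 0.21
Risk-neutral Pr[S_T > K] = N(d₂) = N(0.21) = 0.5832

0.5832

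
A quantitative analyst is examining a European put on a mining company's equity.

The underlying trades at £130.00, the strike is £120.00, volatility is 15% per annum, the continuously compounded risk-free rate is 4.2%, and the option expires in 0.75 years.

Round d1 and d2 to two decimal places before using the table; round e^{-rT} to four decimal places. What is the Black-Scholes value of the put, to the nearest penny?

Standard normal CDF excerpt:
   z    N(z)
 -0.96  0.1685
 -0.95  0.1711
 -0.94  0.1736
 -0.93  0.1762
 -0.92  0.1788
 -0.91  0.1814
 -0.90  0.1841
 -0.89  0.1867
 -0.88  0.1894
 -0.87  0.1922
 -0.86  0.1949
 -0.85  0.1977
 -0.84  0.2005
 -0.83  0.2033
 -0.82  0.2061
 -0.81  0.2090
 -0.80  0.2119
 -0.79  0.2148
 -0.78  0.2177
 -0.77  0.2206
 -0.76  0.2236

£1.73

σ√T = 0.15 × 0.8660 = 0.1299
d₁ = [ln(130/120) + (0.042 + 0.15²/2)·0.75] / 0.1299 = [0.0800 + 0.0399] / 0.1299 = 0.9236 which rounds to 0.92
d₂ = d₁ − σ√T = 0.9236 − 0.1299 = 0.7937 which rounds to 0.79
exp(−rT) = exp(−0.042·0.75) = 0.9690
N(−d₂) = N(-0.79) = 0.2148;  N(−d₁) = N(-0.92) = 0.1788
P = 120·0.9690·0.2148 − 130·0.1788 = 24.9769 − 23.2440 = 1.7329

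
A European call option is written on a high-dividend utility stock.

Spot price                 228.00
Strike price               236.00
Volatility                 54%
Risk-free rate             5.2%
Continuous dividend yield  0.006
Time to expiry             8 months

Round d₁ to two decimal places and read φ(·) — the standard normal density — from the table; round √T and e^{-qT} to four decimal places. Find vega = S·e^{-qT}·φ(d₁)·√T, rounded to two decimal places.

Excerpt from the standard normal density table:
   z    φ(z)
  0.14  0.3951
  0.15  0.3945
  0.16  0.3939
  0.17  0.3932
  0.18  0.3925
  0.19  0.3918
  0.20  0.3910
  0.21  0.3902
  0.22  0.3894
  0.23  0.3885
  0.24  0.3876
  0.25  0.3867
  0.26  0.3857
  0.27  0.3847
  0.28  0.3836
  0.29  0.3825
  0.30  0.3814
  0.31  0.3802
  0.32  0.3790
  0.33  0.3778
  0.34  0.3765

72.35

σ√T = 0.54 × 0.8165 = 0.4409
d₁ = [ln(228/236) + (0.052 − 0.006 + 0.54²/2)·0.6667] / 0.4409 = [-0.0345 + 0.1279] / 0.4409 = 0.2118 which rounds to 0.21
√T = √0.6667 = 0.8165
φ(d₁) = φ(0.21) = 0.3902
exp(−qT) = exp(−0.006·0.6667) = 0.9960
vega = S·exp(−qT)·φ(d₁)·√T = 228·0.9960·0.3902·0.8165 = 72.3499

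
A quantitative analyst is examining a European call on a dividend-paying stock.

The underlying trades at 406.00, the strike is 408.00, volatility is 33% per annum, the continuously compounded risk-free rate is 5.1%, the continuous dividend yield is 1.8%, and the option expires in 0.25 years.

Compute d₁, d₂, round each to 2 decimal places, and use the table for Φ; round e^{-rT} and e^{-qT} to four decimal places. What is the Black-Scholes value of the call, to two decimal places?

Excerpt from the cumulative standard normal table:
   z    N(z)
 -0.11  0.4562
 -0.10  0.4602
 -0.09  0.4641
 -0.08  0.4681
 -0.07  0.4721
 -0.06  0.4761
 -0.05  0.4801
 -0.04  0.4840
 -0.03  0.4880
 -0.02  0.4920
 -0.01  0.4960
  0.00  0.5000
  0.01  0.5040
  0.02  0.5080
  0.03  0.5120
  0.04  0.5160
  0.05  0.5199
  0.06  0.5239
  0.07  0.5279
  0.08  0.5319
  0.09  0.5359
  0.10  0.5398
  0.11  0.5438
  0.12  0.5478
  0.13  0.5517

T = 0.25;  σ√T = 0.1650
d₁ = [ln(406/408) + (0.051 − 0.018 + 0.33²/2)·0.25] / 0.1650 = [-0.0049 + 0.0219] / 0.1650 = 0.1027 which rounds to 0.10
d₂ = d₁ − σ√T = 0.1027 − 0.1650 = -0.0623 which rounds to -0.06
exp(−qT) = exp(−0.018·0.25) = 0.9955;  exp(−rT) = exp(−0.051·0.25) = 0.9873
C = 406·0.9955·N(0.10) − 408·0.9873·N(-0.06) = 406·0.9955·0.5398 − 408·0.9873·0.4761 = 218.1726 − 191.7818 = 26.3907

26.39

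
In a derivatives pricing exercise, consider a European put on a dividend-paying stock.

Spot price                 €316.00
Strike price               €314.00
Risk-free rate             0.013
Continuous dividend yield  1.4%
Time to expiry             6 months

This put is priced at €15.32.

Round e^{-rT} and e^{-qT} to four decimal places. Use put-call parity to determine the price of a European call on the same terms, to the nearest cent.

exp(−qT) = exp(−0.014·0.5) = 0.9930;  exp(−rT) = exp(−0.013·0.5) = 0.9935
Put-call parity: C − P = S·e^(−qT) − K·e^(−rT) = 316·0.9930 − 314·0.9935 = 313.7880 − 311.9590 = 1.8290
C = P + (C − P) = 15.32 + (1.8290) = 17.1490

€17.15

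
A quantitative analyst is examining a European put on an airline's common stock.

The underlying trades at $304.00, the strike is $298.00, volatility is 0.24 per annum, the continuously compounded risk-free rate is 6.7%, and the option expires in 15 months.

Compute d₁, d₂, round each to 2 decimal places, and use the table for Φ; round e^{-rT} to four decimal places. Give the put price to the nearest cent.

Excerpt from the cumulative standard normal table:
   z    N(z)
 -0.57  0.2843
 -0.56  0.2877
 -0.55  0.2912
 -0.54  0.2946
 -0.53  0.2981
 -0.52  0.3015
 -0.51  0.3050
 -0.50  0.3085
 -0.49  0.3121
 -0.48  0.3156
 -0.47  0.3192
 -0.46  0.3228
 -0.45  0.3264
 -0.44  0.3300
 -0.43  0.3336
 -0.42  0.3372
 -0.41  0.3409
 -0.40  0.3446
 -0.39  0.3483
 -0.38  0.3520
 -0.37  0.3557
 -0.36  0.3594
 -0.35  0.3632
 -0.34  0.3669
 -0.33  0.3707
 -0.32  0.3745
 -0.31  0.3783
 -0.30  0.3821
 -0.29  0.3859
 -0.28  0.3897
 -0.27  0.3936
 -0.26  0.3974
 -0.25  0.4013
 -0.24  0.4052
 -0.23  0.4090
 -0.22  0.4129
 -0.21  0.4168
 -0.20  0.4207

$18.33

σ√T = 0.24·√1.25 = 0.2683
ln(S/K) + (r + σ²/2)T = ln(304/298) + (0.067 + 0.24²/2)·1.25 = 0.0199 + 0.1197 = 0.1397
d₁ = 0.1397 / 0.2683 = 0.5206 ≈ 0.52
d₂ = d₁ − σ√T = 0.5206 − 0.2683 = 0.2522 ≈ 0.25
exp(−rT) = exp(−0.067·1.25) = 0.9197
N(−d₂) = N(-0.25) = 0.4013;  N(−d₁) = N(-0.52) = 0.3015
P = 298·0.9197·0.4013 − 304·0.3015 = 109.9845 − 91.6560 = 18.3285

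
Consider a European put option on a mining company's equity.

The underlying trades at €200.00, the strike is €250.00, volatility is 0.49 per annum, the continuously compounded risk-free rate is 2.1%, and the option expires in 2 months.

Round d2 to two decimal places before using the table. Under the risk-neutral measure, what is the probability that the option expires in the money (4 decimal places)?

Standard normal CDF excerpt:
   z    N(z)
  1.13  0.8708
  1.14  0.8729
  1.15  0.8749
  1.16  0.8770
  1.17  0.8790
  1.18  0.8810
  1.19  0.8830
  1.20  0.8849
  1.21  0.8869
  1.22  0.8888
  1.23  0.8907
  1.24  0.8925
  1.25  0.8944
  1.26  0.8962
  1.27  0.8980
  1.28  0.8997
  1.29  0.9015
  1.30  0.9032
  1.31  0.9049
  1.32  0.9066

0.8849

σ√T = 0.49 × 0.4082 = 0.2000
ln(S/K) + (r + σ²/2)T = ln(200/250) + (0.021 + 0.49²/2)·0.1667 = -0.2231 + 0.0235 = -0.1996
d₁ = -0.1996 / 0.2000 = -0.9980 ⇒ -1.00
d₂ = d₁ − σ√T = -0.9980 − 0.2000 = -1.1980 ⇒ -1.20
Risk-neutral Pr[S_T < K] = N(−d₂) = N(1.20) = 0.8849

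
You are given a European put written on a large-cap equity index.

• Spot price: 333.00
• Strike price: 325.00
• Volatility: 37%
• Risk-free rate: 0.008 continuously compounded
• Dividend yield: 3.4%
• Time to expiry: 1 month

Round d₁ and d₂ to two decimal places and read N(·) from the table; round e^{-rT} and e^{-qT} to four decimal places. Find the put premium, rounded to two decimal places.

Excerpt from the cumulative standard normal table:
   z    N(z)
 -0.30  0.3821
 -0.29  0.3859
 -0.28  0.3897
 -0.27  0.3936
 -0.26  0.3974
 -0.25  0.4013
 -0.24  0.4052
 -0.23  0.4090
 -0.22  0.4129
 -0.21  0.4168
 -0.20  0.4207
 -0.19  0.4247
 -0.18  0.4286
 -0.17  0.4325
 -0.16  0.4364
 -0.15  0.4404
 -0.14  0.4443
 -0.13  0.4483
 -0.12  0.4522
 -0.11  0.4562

σ√T = 0.37·√0.08333 = 0.1068
ln(S/K) + (r − q + σ²/2)T = ln(333/325) + (0.008 − 0.034 + 0.37²/2)·0.08333 = 0.0243 + 0.0035 = 0.0279
d₁ = 0.0279 / 0.1068 = 0.2608 ≈ 0.26
d₂ = d₁ − σ√T = 0.2608 − 0.1068 = 0.1540 ≈ 0.15
e^(−qT) = e^(−0.034·0.08333) = 0.9972;  e^(−rT) = e^(−0.008·0.08333) = 0.9993
N(−d₂) = N(-0.15) = 0.4404;  N(−d₁) = N(-0.26) = 0.3974
P = 325·0.9993·0.4404 − 333·0.9972·0.3974 = 143.0298 − 131.9637 = 11.0661

11.07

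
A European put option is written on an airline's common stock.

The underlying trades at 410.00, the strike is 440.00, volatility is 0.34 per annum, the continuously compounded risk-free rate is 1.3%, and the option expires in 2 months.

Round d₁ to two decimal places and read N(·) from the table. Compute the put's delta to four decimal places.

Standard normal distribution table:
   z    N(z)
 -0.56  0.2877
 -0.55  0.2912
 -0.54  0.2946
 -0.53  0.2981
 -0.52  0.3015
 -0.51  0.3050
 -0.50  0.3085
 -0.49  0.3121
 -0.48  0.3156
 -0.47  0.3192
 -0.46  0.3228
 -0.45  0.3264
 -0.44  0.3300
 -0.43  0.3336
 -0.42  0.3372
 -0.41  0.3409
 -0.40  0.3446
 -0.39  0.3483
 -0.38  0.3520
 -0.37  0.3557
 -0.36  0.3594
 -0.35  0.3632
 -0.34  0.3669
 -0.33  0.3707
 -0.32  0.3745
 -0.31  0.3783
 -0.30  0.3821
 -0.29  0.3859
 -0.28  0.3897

-0.6628

σ√T = 0.34 × 0.4082 = 0.1388
ln(S/K) + (r + σ²/2)T = ln(410/440) + (0.013 + 0.34²/2)·0.1667 = -0.0706 + 0.0118 = -0.0588
d₁ = -0.0588 / 0.1388 = -0.4237 ≈ -0.42
N(d₁) = N(-0.42) = 0.3372
Δ_put = N(d₁) − 1 = 0.3372 − 1 = -0.6628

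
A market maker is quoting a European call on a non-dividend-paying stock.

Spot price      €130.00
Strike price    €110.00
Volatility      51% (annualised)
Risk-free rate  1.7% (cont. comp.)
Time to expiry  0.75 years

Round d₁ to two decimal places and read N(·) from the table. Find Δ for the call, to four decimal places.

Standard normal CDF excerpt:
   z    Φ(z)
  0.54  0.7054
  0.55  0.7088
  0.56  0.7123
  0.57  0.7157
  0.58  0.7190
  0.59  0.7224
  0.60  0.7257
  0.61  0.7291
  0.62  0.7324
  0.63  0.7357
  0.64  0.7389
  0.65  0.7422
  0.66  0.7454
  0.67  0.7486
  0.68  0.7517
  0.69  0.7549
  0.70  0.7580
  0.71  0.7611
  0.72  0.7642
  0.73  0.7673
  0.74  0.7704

σ√T = 0.51 × 0.8660 = 0.4417
d₁ = [ln(130/110) + (0.017 + ½·0.51²)·0.75] / (σ√T) = (0.1671 + 0.1103) / 0.4417 = 0.6279 → 0.63
N(d₁) = N(0.63) = 0.7357
Δ_call = N(d₁) = 0.7357

0.7357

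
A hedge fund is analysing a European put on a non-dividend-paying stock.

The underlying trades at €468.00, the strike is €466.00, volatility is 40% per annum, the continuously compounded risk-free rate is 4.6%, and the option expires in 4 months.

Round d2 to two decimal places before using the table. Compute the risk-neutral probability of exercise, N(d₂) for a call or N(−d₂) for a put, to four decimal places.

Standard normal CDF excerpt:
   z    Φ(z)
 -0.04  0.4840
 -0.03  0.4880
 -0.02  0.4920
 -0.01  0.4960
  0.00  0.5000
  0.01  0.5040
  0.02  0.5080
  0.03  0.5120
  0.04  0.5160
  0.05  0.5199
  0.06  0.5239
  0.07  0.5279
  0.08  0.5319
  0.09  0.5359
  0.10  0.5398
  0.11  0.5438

σ√T = 0.4·√0.3333 = 0.2309
d₁ = [ln(468/466) + (0.046 + 0.4²/2)·0.3333] / 0.2309 = [0.0043 + 0.0420] / 0.2309 = 0.2004 ⇒ 0.20
d₂ = d₁ − σ√T = 0.2004 − 0.2309 = -0.0305 ⇒ -0.03
Pr(exercise) under Q = N(−d₂) = N(0.03) = 0.5120

0.5120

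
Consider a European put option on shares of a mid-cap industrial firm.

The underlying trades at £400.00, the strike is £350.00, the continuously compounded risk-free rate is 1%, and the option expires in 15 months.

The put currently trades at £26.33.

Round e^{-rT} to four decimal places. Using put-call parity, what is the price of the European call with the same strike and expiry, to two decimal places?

£80.67

e^(−rT) = e^(−0.01·1.25) = 0.9876
Put-call parity: C − P = S − K·e^(−rT) = 400 − 350·0.9876 = 400 − 345.6600 = 54.3400
C = P + (C − P) = 26.33 + (54.3400) = 80.6700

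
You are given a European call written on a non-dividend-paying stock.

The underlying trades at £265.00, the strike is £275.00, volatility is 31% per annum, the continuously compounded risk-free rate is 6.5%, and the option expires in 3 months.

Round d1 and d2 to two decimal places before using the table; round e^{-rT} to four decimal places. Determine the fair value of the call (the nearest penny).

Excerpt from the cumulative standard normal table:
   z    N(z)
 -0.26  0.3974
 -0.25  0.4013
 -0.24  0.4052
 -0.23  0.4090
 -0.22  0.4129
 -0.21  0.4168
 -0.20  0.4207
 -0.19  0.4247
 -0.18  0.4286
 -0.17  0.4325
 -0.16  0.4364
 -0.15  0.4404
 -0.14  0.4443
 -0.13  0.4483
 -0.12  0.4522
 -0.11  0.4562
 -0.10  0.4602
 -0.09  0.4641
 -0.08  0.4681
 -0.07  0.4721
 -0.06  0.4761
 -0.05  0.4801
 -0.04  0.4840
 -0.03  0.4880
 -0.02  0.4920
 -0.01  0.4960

T = 0.25;  σ√T = 0.1550
d₁ = [ln(265/275) + (0.065 + 0.31²/2)·0.25] / 0.1550 = [-0.0370 + 0.0283] / 0.1550 = -0.0566 ≈ -0.06
d₂ = d₁ − σ√T = -0.0566 − 0.1550 = -0.2116 ≈ -0.21
e^(−rT) = e^(−0.065·0.25) = 0.9839
C = 265·N(-0.06) − 275·0.9839·N(-0.21) = 265·0.4761 − 275·0.9839·0.4168 = 126.1665 − 112.7746 = 13.3919

£13.39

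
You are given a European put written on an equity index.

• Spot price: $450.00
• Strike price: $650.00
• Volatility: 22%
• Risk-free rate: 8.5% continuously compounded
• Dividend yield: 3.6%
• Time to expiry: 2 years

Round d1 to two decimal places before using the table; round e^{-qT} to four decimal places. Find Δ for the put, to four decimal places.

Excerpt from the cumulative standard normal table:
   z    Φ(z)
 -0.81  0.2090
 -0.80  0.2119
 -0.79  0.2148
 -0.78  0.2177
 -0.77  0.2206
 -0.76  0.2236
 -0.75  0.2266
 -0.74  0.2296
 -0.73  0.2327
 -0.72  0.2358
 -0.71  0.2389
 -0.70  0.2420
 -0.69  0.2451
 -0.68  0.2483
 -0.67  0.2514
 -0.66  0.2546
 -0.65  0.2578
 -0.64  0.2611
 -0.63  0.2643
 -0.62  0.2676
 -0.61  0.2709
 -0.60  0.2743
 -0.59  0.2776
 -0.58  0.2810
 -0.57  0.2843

σ√T = 0.22 × 1.4142 = 0.3111
d₁ = [ln(450/650) + (0.085 − 0.036 + 0.22²/2)·2] / 0.3111 = [-0.3677 + 0.1464] / 0.3111 = -0.7114 ≈ -0.71
N(d₁) = N(-0.71) = 0.2389
Δ_put = exp(−qT)·(N(d₁) − 1) = 0.9305·(0.2389 − 1) = -0.7082

-0.7082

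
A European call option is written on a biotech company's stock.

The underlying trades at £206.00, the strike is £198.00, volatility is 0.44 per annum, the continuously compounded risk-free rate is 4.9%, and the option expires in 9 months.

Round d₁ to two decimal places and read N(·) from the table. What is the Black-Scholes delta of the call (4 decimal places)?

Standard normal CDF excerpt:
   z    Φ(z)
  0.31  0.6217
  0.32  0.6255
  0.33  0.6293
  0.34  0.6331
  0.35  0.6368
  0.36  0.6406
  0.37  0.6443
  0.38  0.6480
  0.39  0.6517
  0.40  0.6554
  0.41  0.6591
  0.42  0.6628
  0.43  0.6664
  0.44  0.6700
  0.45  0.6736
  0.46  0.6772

σ√T = 0.44 × 0.8660 = 0.3811
ln(S/K) + (r + σ²/2)T = ln(206/198) + (0.049 + 0.44²/2)·0.75 = 0.0396 + 0.1093 = 0.1490
d₁ = 0.1490 / 0.3811 = 0.3909 → 0.39
N(d₁) = N(0.39) = 0.6517
Δ_call = N(d₁) = 0.6517

0.6517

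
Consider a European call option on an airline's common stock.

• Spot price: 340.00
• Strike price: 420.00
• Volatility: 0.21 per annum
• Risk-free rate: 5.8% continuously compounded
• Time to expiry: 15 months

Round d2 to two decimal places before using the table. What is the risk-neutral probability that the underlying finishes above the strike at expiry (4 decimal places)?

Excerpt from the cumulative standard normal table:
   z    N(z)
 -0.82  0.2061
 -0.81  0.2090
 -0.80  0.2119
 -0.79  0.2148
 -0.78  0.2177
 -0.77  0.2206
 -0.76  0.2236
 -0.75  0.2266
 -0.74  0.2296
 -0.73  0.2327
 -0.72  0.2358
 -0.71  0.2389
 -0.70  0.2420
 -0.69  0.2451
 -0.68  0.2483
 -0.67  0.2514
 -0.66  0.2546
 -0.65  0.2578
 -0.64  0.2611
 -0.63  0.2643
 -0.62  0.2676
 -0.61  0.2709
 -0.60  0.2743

T = 1.25;  σ√T = 0.2348
d₁ = [ln(340/420) + (0.058 + 0.21²/2)·1.25] / 0.2348 = [-0.2113 + 0.1001] / 0.2348 = -0.4738 ≈ -0.47
d₂ = d₁ − σ√T = -0.4738 − 0.2348 = -0.7086 ≈ -0.71
Risk-neutral Pr[S_T > K] = N(d₂) = N(-0.71) = 0.2389

0.2389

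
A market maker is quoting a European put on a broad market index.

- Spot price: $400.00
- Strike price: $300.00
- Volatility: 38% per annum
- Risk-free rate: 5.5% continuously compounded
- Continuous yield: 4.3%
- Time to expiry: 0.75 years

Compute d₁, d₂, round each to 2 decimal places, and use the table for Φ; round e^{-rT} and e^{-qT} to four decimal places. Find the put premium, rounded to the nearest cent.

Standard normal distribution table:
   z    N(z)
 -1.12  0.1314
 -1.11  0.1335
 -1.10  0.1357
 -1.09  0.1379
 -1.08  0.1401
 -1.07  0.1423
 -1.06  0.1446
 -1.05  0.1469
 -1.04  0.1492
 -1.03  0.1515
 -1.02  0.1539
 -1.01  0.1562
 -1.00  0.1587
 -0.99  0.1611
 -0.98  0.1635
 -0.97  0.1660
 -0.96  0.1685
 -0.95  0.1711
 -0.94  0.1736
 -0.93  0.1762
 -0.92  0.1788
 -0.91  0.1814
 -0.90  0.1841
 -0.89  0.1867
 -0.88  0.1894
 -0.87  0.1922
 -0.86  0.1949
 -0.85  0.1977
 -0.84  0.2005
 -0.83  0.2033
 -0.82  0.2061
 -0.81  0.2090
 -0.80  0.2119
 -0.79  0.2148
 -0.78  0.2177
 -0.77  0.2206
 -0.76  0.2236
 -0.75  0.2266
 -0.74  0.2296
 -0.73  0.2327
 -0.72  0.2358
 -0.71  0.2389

σ√T = 0.38·√0.75 = 0.3291
d₁ = [ln(400/300) + (0.055 − 0.043 + 0.38²/2)·0.75] / 0.3291 = [0.2877 + 0.0631] / 0.3291 = 1.0661 ⇒ 1.07
d₂ = d₁ − σ√T = 1.0661 − 0.3291 = 0.7370 ⇒ 0.74
e^(−qT) = e^(−0.043·0.75) = 0.9683;  e^(−rT) = e^(−0.055·0.75) = 0.9596
N(−d₂) = N(-0.74) = 0.2296;  N(−d₁) = N(-1.07) = 0.1423
P = 300·0.9596·0.2296 − 400·0.9683·0.1423 = 66.0972 − 55.1156 = 10.9816

$10.98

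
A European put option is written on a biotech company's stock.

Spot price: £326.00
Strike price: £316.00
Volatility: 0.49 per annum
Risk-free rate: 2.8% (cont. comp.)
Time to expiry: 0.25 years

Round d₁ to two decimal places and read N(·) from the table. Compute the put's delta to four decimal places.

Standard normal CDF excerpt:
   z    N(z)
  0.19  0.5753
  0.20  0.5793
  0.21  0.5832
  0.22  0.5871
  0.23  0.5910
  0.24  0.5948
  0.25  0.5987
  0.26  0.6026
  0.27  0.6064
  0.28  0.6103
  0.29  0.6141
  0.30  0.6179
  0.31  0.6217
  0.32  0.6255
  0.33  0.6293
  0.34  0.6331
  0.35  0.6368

σ√T = 0.49·√0.25 = 0.2450
ln(S/K) + (r + σ²/2)T = ln(326/316) + (0.028 + 0.49²/2)·0.25 = 0.0312 + 0.0370 = 0.0682
d₁ = 0.0682 / 0.2450 = 0.2782 → 0.28
N(d₁) = N(0.28) = 0.6103
Δ_put = N(d₁) − 1 = 0.6103 − 1 = -0.3897

-0.3897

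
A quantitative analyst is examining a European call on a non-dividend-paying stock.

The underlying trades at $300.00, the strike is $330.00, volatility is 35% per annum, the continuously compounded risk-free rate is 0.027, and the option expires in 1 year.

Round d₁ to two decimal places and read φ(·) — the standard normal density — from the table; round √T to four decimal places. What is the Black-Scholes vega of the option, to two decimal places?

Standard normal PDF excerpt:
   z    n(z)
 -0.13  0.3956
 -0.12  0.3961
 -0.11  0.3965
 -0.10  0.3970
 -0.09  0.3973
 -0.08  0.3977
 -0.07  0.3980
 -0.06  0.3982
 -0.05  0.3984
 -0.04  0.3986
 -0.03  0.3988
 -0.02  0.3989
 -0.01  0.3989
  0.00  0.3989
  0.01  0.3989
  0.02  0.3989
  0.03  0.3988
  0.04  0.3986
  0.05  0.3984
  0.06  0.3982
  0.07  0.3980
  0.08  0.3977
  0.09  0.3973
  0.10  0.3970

119.67

σ√T = 0.35·√1 = 0.3500
ln(S/K) + (r + σ²/2)T = ln(300/330) + (0.027 + 0.35²/2)·1 = -0.0953 + 0.0882 = -0.0071
d₁ = -0.0071 / 0.3500 = -0.0202 which rounds to -0.02
√T = √1 = 1.0000
φ(d₁) = φ(-0.02) = 0.3989
vega = S·φ(d₁)·√T = 300·0.3989·1.0000 = 119.6700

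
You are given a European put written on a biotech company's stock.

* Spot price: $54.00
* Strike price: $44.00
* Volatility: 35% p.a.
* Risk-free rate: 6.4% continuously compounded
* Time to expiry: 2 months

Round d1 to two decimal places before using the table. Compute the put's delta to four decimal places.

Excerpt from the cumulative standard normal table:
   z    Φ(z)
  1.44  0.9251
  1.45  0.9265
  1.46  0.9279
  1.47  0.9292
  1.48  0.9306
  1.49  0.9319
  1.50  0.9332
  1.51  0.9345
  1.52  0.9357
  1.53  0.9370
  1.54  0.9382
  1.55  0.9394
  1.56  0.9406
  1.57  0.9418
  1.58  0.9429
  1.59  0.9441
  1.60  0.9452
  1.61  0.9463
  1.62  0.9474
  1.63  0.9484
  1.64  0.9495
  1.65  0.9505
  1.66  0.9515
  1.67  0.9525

-0.0571

σ√T = 0.35·√0.1667 = 0.1429
d₁ = [ln(54/44) + (0.064 + 0.35²/2)·0.1667] / 0.1429 = [0.2048 + 0.0209] / 0.1429 = 1.5794 ≈ 1.58
N(d₁) = N(1.58) = 0.9429
Δ_put = N(d₁) − 1 = 0.9429 − 1 = -0.0571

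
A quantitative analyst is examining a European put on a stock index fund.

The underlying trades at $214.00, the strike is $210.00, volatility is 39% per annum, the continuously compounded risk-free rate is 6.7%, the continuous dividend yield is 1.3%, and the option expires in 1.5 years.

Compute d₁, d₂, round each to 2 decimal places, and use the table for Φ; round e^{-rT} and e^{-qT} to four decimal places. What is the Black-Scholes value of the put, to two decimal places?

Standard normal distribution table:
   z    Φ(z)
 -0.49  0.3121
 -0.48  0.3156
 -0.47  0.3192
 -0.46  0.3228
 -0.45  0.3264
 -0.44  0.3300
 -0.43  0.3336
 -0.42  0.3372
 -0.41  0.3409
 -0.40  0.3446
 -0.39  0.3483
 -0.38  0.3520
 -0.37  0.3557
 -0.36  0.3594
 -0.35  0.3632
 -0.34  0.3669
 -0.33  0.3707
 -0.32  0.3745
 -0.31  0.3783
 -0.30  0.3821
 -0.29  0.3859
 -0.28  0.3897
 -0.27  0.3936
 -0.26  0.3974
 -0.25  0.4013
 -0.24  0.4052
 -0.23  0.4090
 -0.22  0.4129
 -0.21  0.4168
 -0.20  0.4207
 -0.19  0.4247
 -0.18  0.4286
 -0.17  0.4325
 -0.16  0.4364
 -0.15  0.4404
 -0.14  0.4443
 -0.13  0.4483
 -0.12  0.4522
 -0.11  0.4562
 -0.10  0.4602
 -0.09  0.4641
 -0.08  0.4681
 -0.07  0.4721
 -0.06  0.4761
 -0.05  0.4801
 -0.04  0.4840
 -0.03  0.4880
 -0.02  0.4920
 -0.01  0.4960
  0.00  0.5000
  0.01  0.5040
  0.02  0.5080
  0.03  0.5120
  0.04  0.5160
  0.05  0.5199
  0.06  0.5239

σ√T = 0.39·√1.5 = 0.4777
d₁ = [ln(214/210) + (0.067 − 0.013 + 0.39²/2)·1.5] / 0.4777 = [0.0189 + 0.1951] / 0.4777 = 0.4479 ≈ 0.45
d₂ = d₁ − σ√T = 0.4479 − 0.4777 = -0.0297 ≈ -0.03
exp(−qT) = exp(−0.013·1.5) = 0.9807;  exp(−rT) = exp(−0.067·1.5) = 0.9044
N(−d₂) = N(0.03) = 0.5120;  N(−d₁) = N(-0.45) = 0.3264
P = 210·0.9044·0.5120 − 214·0.9807·0.3264 = 97.2411 − 68.5015 = 28.7396

$28.74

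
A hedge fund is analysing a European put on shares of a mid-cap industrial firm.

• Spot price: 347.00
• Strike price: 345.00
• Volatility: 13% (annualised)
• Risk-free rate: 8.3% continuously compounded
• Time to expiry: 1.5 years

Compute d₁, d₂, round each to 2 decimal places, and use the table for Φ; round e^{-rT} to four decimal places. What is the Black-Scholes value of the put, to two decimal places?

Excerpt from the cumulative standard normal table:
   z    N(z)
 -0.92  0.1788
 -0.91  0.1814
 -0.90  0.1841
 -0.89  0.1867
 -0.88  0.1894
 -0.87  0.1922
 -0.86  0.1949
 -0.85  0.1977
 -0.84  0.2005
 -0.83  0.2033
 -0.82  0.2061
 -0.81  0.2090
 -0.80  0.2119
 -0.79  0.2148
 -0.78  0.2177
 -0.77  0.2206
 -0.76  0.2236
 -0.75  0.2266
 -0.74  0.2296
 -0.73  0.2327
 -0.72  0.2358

σ√T = 0.13·√1.5 = 0.1592
d₁ = [ln(347/345) + (0.083 + 0.13²/2)·1.5] / 0.1592 = [0.0058 + 0.1372] / 0.1592 = 0.8979 → 0.90
d₂ = d₁ − σ√T = 0.8979 − 0.1592 = 0.7386 → 0.74
e^(−rT) = e^(−0.083·1.5) = 0.8829
N(−d₂) = N(-0.74) = 0.2296;  N(−d₁) = N(-0.90) = 0.1841
P = 345·0.8829·0.2296 − 347·0.1841 = 69.9363 − 63.8827 = 6.0536

6.05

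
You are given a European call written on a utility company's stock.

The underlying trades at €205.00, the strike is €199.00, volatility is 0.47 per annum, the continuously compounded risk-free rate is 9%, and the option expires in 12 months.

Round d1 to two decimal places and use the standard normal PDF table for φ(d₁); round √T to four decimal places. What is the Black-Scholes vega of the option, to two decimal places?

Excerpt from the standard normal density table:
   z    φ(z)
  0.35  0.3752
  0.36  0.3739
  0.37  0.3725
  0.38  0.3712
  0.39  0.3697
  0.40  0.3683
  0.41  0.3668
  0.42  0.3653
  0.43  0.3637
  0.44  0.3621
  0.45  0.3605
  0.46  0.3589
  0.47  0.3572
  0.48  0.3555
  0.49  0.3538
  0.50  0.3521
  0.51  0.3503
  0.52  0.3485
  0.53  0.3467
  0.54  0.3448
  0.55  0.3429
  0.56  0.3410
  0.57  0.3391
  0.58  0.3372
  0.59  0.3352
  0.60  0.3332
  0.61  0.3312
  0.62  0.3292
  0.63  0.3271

72.53

σ√T = 0.47 × 1.0000 = 0.4700
d₁ = [ln(205/199) + (0.09 + 0.47²/2)·1] / 0.4700 = [0.0297 + 0.2004] / 0.4700 = 0.4897 which rounds to 0.49
√T = √1 = 1.0000
φ(d₁) = φ(0.49) = 0.3538
vega = S·φ(d₁)·√T = 205·0.3538·1.0000 = 72.5290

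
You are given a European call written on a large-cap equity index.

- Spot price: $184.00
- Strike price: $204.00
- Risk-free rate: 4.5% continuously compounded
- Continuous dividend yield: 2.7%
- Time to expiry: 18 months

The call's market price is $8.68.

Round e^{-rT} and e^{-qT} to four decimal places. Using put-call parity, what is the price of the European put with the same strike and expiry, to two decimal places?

e^(−qT) = e^(−0.027·1.5) = 0.9603;  e^(−rT) = e^(−0.045·1.5) = 0.9347
Put-call parity: C − P = S·e^(−qT) − K·e^(−rT) = 184·0.9603 − 204·0.9347 = 176.6952 − 190.6788 = -13.9836
P = C − (C − P) = 8.68 − (-13.9836) = 22.6636

$22.66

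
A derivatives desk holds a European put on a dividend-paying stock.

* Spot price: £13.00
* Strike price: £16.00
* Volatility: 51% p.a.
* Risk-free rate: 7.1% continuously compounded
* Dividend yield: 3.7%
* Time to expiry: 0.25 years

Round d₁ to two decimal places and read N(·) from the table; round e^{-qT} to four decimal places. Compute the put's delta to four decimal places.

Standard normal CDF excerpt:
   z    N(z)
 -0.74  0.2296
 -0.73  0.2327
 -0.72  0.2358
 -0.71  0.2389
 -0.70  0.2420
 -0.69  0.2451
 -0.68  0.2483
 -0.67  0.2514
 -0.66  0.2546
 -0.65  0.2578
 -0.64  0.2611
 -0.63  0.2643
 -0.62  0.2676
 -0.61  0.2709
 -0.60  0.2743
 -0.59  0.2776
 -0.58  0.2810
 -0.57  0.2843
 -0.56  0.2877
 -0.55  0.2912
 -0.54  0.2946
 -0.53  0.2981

σ√T = 0.51·√0.25 = 0.2550
d₁ = [ln(13/16) + (0.071 − 0.037 + ½·0.51²)·0.25] / (σ√T) = (-0.2076 + 0.0410) / 0.2550 = -0.6534 → -0.65
N(d₁) = N(-0.65) = 0.2578
Δ_put = exp(−qT)·(N(d₁) − 1) = 0.9908·(0.2578 − 1) = -0.7354

-0.7354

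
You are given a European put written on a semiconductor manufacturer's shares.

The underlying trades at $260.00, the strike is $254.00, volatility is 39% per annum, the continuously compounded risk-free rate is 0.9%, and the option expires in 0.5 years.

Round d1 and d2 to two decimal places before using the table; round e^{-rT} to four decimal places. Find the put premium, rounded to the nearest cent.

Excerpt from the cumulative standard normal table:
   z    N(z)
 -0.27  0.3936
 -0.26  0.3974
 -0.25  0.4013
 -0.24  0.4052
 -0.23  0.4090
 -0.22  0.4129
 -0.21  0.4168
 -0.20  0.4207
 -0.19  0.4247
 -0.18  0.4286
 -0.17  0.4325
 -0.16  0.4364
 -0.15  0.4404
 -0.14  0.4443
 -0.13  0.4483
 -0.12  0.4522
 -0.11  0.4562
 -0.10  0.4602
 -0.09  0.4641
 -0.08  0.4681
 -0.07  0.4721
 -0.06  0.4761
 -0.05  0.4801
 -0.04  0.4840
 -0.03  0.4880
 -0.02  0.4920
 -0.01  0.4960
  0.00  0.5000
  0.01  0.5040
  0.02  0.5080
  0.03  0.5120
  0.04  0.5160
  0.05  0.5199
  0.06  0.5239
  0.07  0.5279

$25.12

T = 0.5;  σ√T = 0.2758
ln(S/K) + (r + σ²/2)T = ln(260/254) + (0.009 + 0.39²/2)·0.5 = 0.0233 + 0.0425 = 0.0659
d₁ = 0.0659 / 0.2758 = 0.2389 ⇒ 0.24
d₂ = d₁ − σ√T = 0.2389 − 0.2758 = -0.0369 ⇒ -0.04
exp(−rT) = exp(−0.009·0.5) = 0.9955
N(−d₂) = N(0.04) = 0.5160;  N(−d₁) = N(-0.24) = 0.4052
P = 254·0.9955·0.5160 − 260·0.4052 = 130.4742 − 105.3520 = 25.1222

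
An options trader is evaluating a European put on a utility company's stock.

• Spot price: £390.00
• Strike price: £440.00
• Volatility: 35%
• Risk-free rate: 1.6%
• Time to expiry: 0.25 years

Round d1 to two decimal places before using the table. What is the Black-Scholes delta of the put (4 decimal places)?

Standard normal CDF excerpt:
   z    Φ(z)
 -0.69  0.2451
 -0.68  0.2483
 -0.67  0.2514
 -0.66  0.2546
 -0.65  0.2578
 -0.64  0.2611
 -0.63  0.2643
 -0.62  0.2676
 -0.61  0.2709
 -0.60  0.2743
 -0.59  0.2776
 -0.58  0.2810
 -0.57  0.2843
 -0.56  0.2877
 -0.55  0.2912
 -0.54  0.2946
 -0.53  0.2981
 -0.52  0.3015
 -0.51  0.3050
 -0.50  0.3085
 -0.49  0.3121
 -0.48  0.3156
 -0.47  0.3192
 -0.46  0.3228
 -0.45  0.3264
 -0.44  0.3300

σ√T = 0.35·√0.25 = 0.1750
ln(S/K) + (r + σ²/2)T = ln(390/440) + (0.016 + 0.35²/2)·0.25 = -0.1206 + 0.0193 = -0.1013
d₁ = -0.1013 / 0.1750 = -0.5789 which rounds to -0.58
N(d₁) = N(-0.58) = 0.2810
Δ_put = N(d₁) − 1 = 0.2810 − 1 = -0.7190

-0.7190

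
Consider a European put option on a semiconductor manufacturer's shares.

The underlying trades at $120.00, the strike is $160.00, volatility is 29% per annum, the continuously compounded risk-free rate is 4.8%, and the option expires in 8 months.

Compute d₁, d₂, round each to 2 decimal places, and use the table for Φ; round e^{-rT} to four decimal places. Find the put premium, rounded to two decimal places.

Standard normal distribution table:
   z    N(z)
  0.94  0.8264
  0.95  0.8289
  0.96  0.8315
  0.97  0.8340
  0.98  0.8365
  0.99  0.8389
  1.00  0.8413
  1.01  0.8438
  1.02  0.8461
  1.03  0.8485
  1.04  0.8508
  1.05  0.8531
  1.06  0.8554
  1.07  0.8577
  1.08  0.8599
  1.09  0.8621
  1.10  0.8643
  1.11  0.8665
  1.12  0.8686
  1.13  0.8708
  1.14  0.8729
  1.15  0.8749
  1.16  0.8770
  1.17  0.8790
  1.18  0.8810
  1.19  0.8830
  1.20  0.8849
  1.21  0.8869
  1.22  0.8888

σ√T = 0.29·√0.6667 = 0.2368
d₁ = [ln(120/160) + (0.048 + ½·0.29²)·0.6667] / (σ√T) = (-0.2877 + 0.0600) / 0.2368 = -0.9614 ⇒ -0.96
d₂ = -0.9614 − 0.2368 = -1.1982 ⇒ -1.20
exp(−rT) = exp(−0.048·0.6667) = 0.9685
N(−d₂) = N(1.20) = 0.8849;  N(−d₁) = N(0.96) = 0.8315
P = 160·0.9685·0.8849 − 120·0.8315 = 137.1241 − 99.7800 = 37.3441

$37.34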